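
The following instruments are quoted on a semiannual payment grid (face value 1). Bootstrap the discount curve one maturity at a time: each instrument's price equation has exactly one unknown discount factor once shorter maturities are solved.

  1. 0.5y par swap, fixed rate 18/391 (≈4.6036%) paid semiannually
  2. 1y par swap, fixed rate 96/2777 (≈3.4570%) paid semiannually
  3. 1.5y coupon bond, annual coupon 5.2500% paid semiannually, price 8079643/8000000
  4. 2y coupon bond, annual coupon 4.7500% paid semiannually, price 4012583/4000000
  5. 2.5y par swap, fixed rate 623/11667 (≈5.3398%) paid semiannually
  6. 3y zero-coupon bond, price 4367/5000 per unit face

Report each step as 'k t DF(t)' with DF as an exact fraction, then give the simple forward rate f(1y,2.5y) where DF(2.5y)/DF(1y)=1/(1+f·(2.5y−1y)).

1 1/2 391/400
2 1 604/625
3 3/2 584/625
4 2 9131/10000
5 5/2 4377/5000
6 3 4367/5000
f(1y,2.5y) = ((604/625)/(4377/5000) − 1)/(3/2) = 910/13131 ≈ 6.9302%

step 1 [0.5y] swap r/2=9/391: DF=(1 − 9/391·(0))/(1+9/391) = 391/400 ≈ 0.977500
step 2 [1y] swap r/2=48/2777: DF=(1 − 48/2777·(0.977500))/(1+48/2777) = 604/625 ≈ 0.966400
step 3 [1.5y] bond c/2=21/800: DF=(8079643/8000000 − 21/800·(0.977500+0.966400))/(1+21/800) = 584/625 ≈ 0.934400
step 4 [2y] bond c/2=19/800: DF=(4012583/4000000 − 19/800·(0.977500+0.966400+0.934400))/(1+19/800) = 9131/10000 ≈ 0.913100
step 5 [2.5y] swap r/2=623/23334: DF=(1 − 623/23334·(0.977500+0.966400+0.934400+0.913100))/(1+623/23334) = 4377/5000 ≈ 0.875400
step 6 [3y] zero: DF = P = 4367/5000 ≈ 0.873400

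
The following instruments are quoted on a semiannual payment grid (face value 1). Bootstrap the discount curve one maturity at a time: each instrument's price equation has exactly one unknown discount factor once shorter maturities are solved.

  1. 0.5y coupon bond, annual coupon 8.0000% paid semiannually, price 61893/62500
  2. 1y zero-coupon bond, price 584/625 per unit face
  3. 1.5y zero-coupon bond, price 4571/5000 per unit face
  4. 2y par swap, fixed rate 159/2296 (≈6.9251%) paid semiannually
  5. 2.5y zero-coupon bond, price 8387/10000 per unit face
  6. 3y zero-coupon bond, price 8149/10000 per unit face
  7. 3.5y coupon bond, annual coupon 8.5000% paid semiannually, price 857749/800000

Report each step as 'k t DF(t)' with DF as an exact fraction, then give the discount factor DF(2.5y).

step 1 [0.5y] bond c/2=1/25: DF=(61893/62500 − 1/25·(0))/(1+1/25) = 4761/5000 ≈ 0.952200
step 2 [1y] zero: DF = P = 584/625 ≈ 0.934400
step 3 [1.5y] zero: DF = P = 4571/5000 ≈ 0.914200
step 4 [2y] swap r/2=159/4592: DF=(1 − 159/4592·(0.952200+0.934400+0.914200))/(1+159/4592) = 1091/1250 ≈ 0.872800
step 5 [2.5y] zero: DF = P = 8387/10000 ≈ 0.838700
step 6 [3y] zero: DF = P = 8149/10000 ≈ 0.814900
step 7 [3.5y] bond c/2=17/400: DF=(857749/800000 − 17/400·(0.952200+0.934400+0.914200+0.872800+0.838700+0.814900))/(1+17/400) = 8113/10000 ≈ 0.811300

1 1/2 4761/5000
2 1 584/625
3 3/2 4571/5000
4 2 1091/1250
5 5/2 8387/10000
6 3 8149/10000
7 7/2 8113/10000
DF(2.5y) = 8387/10000 ≈ 0.838700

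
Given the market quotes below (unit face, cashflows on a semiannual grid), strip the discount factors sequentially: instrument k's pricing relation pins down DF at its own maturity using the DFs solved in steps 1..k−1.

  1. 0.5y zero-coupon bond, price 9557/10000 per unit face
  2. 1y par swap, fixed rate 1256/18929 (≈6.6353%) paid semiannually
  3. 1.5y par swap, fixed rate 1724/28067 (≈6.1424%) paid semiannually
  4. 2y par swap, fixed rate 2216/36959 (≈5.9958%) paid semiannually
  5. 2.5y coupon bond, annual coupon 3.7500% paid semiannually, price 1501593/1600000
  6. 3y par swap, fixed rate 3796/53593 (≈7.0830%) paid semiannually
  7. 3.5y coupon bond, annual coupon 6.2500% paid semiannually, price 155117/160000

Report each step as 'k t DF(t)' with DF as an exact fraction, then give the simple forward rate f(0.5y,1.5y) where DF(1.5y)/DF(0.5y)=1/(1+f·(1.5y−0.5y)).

1 1/2 9557/10000
2 1 2343/2500
3 3/2 4569/5000
4 2 2223/2500
5 5/2 2133/2500
6 3 4051/5000
7 7/2 7777/10000
f(0.5y,1.5y) = ((9557/10000)/(4569/5000) − 1)/(1) = 419/9138 ≈ 4.5852%

step 1 [0.5y] zero: DF = P = 9557/10000 ≈ 0.955700
step 2 [1y] swap r/2=628/18929: DF=(1 − 628/18929·(0.955700))/(1+628/18929) = 2343/2500 ≈ 0.937200
step 3 [1.5y] swap r/2=862/28067: DF=(1 − 862/28067·(0.955700+0.937200))/(1+862/28067) = 4569/5000 ≈ 0.913800
step 4 [2y] swap r/2=1108/36959: DF=(1 − 1108/36959·(0.955700+0.937200+0.913800))/(1+1108/36959) = 2223/2500 ≈ 0.889200
step 5 [2.5y] bond c/2=3/160: DF=(1501593/1600000 − 3/160·(0.955700+0.937200+0.913800+0.889200))/(1+3/160) = 2133/2500 ≈ 0.853200
step 6 [3y] swap r/2=1898/53593: DF=(1 − 1898/53593·(0.955700+0.937200+0.913800+0.889200+0.853200))/(1+1898/53593) = 4051/5000 ≈ 0.810200
step 7 [3.5y] bond c/2=1/32: DF=(155117/160000 − 1/32·(0.955700+0.937200+0.913800+0.889200+0.853200+0.810200))/(1+1/32) = 7777/10000 ≈ 0.777700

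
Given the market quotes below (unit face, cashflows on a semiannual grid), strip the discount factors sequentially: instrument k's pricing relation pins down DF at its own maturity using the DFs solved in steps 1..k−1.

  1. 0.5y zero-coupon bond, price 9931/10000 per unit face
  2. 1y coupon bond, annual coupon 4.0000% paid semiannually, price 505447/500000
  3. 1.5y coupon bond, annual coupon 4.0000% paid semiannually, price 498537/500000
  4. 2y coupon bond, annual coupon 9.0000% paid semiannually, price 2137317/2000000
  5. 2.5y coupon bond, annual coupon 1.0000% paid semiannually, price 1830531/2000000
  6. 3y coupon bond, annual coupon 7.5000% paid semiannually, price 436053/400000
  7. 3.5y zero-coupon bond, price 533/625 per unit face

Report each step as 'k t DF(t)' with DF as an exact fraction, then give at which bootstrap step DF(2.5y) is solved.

1 1/2 9931/10000
2 1 2429/2500
3 3/2 939/1000
4 2 561/625
5 5/2 4459/5000
6 3 8811/10000
7 7/2 533/625
DF(2.5y) is solved at step 5

step 1 [0.5y] zero: DF = P = 9931/10000 ≈ 0.993100
step 2 [1y] bond c/2=1/50: DF=(505447/500000 − 1/50·(0.993100))/(1+1/50) = 2429/2500 ≈ 0.971600
step 3 [1.5y] bond c/2=1/50: DF=(498537/500000 − 1/50·(0.993100+0.971600))/(1+1/50) = 939/1000 ≈ 0.939000
step 4 [2y] bond c/2=9/200: DF=(2137317/2000000 − 9/200·(0.993100+0.971600+0.939000))/(1+9/200) = 561/625 ≈ 0.897600
step 5 [2.5y] bond c/2=1/200: DF=(1830531/2000000 − 1/200·(0.993100+0.971600+0.939000+0.897600))/(1+1/200) = 4459/5000 ≈ 0.891800
step 6 [3y] bond c/2=3/80: DF=(436053/400000 − 3/80·(0.993100+0.971600+0.939000+0.897600+0.891800))/(1+3/80) = 8811/10000 ≈ 0.881100
step 7 [3.5y] zero: DF = P = 533/625 ≈ 0.852800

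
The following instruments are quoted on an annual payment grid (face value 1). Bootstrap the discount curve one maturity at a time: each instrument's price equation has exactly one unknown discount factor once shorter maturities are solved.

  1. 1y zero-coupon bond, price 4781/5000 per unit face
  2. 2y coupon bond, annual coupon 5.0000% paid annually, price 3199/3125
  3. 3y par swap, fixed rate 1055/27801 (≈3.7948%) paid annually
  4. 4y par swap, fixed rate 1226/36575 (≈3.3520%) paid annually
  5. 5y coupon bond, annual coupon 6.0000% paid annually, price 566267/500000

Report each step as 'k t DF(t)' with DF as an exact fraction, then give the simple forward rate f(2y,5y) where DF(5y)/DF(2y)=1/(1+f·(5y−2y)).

step 1 [1y] zero: DF = P = 4781/5000 ≈ 0.956200
step 2 [2y] bond c/1=1/20: DF=(3199/3125 − 1/20·(0.956200))/(1+1/20) = 4647/5000 ≈ 0.929400
step 3 [3y] swap r/1=1055/27801: DF=(1 − 1055/27801·(0.956200+0.929400))/(1+1055/27801) = 1789/2000 ≈ 0.894500
step 4 [4y] swap r/1=1226/36575: DF=(1 − 1226/36575·(0.956200+0.929400+0.894500))/(1+1226/36575) = 4387/5000 ≈ 0.877400
step 5 [5y] bond c/1=3/50: DF=(566267/500000 − 3/50·(0.956200+0.929400+0.894500+0.877400))/(1+3/50) = 4307/5000 ≈ 0.861400

1 1 4781/5000
2 2 4647/5000
3 3 1789/2000
4 4 4387/5000
5 5 4307/5000
f(2y,5y) = ((4647/5000)/(4307/5000) − 1)/(3) = 340/12921 ≈ 2.6314%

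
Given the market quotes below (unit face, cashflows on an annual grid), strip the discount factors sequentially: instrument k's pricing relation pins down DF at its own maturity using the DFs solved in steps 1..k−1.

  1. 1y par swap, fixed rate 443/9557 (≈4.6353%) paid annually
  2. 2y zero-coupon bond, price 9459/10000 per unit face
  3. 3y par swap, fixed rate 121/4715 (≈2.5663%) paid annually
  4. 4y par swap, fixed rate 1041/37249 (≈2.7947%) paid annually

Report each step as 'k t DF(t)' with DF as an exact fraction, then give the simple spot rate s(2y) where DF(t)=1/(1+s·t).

step 1 [1y] swap r/1=443/9557: DF=(1 − 443/9557·(0))/(1+443/9557) = 9557/10000 ≈ 0.955700
step 2 [2y] zero: DF = P = 9459/10000 ≈ 0.945900
step 3 [3y] swap r/1=121/4715: DF=(1 − 121/4715·(0.955700+0.945900))/(1+121/4715) = 4637/5000 ≈ 0.927400
step 4 [4y] swap r/1=1041/37249: DF=(1 − 1041/37249·(0.955700+0.945900+0.927400))/(1+1041/37249) = 8959/10000 ≈ 0.895900

1 1 9557/10000
2 2 9459/10000
3 3 4637/5000
4 4 8959/10000
s(2y) = (1/(9459/10000) − 1)/(2) = 541/18918 ≈ 2.8597%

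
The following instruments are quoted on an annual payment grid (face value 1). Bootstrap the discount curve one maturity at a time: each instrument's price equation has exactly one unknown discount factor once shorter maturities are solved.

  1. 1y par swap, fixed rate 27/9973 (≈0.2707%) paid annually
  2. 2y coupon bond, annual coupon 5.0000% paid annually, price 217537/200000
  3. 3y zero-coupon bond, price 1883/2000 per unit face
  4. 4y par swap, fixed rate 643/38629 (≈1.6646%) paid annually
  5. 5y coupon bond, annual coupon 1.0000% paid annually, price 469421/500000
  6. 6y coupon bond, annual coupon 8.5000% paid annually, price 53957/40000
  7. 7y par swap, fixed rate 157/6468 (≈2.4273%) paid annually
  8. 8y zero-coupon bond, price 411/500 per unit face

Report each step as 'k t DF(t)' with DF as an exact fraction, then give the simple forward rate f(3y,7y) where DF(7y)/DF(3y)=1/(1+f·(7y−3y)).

step 1 [1y] swap r/1=27/9973: DF=(1 − 27/9973·(0))/(1+27/9973) = 9973/10000 ≈ 0.997300
step 2 [2y] bond c/1=1/20: DF=(217537/200000 − 1/20·(0.997300))/(1+1/20) = 2471/2500 ≈ 0.988400
step 3 [3y] zero: DF = P = 1883/2000 ≈ 0.941500
step 4 [4y] swap r/1=643/38629: DF=(1 − 643/38629·(0.997300+0.988400+0.941500))/(1+643/38629) = 9357/10000 ≈ 0.935700
step 5 [5y] bond c/1=1/100: DF=(469421/500000 − 1/100·(0.997300+0.988400+0.941500+0.935700))/(1+1/100) = 8913/10000 ≈ 0.891300
step 6 [6y] bond c/1=17/200: DF=(53957/40000 − 17/200·(0.997300+0.988400+0.941500+0.935700+0.891300))/(1+17/200) = 2177/2500 ≈ 0.870800
step 7 [7y] swap r/1=157/6468: DF=(1 − 157/6468·(0.997300+0.988400+0.941500+0.935700+0.891300+0.870800))/(1+157/6468) = 843/1000 ≈ 0.843000
step 8 [8y] zero: DF = P = 411/500 ≈ 0.822000

1 1 9973/10000
2 2 2471/2500
3 3 1883/2000
4 4 9357/10000
5 5 8913/10000
6 6 2177/2500
7 7 843/1000
8 8 411/500
f(3y,7y) = ((1883/2000)/(843/1000) − 1)/(4) = 197/6744 ≈ 2.9211%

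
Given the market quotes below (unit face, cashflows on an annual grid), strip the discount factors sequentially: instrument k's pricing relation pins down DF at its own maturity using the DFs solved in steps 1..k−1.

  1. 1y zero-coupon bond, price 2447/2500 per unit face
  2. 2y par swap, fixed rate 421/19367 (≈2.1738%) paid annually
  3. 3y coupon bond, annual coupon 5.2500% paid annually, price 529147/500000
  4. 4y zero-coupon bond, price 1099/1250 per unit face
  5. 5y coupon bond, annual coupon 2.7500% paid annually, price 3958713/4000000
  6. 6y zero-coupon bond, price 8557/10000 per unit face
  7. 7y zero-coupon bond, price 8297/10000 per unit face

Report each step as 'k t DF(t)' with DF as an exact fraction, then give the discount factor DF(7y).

step 1 [1y] zero: DF = P = 2447/2500 ≈ 0.978800
step 2 [2y] swap r/1=421/19367: DF=(1 − 421/19367·(0.978800))/(1+421/19367) = 9579/10000 ≈ 0.957900
step 3 [3y] bond c/1=21/400: DF=(529147/500000 − 21/400·(0.978800+0.957900))/(1+21/400) = 9089/10000 ≈ 0.908900
step 4 [4y] zero: DF = P = 1099/1250 ≈ 0.879200
step 5 [5y] bond c/1=11/400: DF=(3958713/4000000 − 11/400·(0.978800+0.957900+0.908900+0.879200))/(1+11/400) = 1727/2000 ≈ 0.863500
step 6 [6y] zero: DF = P = 8557/10000 ≈ 0.855700
step 7 [7y] zero: DF = P = 8297/10000 ≈ 0.829700

1 1 2447/2500
2 2 9579/10000
3 3 9089/10000
4 4 1099/1250
5 5 1727/2000
6 6 8557/10000
7 7 8297/10000
DF(7y) = 8297/10000 ≈ 0.829700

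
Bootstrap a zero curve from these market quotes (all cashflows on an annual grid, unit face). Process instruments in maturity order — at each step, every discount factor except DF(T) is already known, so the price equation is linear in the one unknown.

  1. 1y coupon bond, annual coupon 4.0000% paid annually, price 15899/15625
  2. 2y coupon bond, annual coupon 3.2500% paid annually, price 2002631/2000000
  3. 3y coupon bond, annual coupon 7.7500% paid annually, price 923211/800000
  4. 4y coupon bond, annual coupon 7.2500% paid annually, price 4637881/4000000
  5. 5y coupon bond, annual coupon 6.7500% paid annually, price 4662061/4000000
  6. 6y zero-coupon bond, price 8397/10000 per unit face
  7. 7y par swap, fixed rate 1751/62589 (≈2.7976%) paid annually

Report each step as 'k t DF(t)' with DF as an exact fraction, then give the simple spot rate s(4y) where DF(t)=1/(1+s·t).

1 1 1223/1250
2 2 939/1000
3 3 9331/10000
4 4 2221/2500
5 5 4277/5000
6 6 8397/10000
7 7 8249/10000
s(4y) = (1/(2221/2500) − 1)/(4) = 279/8884 ≈ 3.1405%

step 1 [1y] bond c/1=1/25: DF=(15899/15625 − 1/25·(0))/(1+1/25) = 1223/1250 ≈ 0.978400
step 2 [2y] bond c/1=13/400: DF=(2002631/2000000 − 13/400·(0.978400))/(1+13/400) = 939/1000 ≈ 0.939000
step 3 [3y] bond c/1=31/400: DF=(923211/800000 − 31/400·(0.978400+0.939000))/(1+31/400) = 9331/10000 ≈ 0.933100
step 4 [4y] bond c/1=29/400: DF=(4637881/4000000 − 29/400·(0.978400+0.939000+0.933100))/(1+29/400) = 2221/2500 ≈ 0.888400
step 5 [5y] bond c/1=27/400: DF=(4662061/4000000 − 27/400·(0.978400+0.939000+0.933100+0.888400))/(1+27/400) = 4277/5000 ≈ 0.855400
step 6 [6y] zero: DF = P = 8397/10000 ≈ 0.839700
step 7 [7y] swap r/1=1751/62589: DF=(1 − 1751/62589·(0.978400+0.939000+0.933100+0.888400+0.855400+0.839700))/(1+1751/62589) = 8249/10000 ≈ 0.824900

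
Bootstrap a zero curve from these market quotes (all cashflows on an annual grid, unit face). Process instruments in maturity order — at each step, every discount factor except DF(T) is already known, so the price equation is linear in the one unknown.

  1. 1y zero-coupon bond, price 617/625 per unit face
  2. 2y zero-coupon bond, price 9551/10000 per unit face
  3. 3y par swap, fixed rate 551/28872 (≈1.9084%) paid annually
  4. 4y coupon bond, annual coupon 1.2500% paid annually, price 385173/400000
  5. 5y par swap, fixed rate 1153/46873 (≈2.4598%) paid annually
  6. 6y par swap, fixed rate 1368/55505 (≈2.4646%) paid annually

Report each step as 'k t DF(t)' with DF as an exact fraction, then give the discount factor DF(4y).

step 1 [1y] zero: DF = P = 617/625 ≈ 0.987200
step 2 [2y] zero: DF = P = 9551/10000 ≈ 0.955100
step 3 [3y] swap r/1=551/28872: DF=(1 − 551/28872·(0.987200+0.955100))/(1+551/28872) = 9449/10000 ≈ 0.944900
step 4 [4y] bond c/1=1/80: DF=(385173/400000 − 1/80·(0.987200+0.955100+0.944900))/(1+1/80) = 4577/5000 ≈ 0.915400
step 5 [5y] swap r/1=1153/46873: DF=(1 − 1153/46873·(0.987200+0.955100+0.944900+0.915400))/(1+1153/46873) = 8847/10000 ≈ 0.884700
step 6 [6y] swap r/1=1368/55505: DF=(1 − 1368/55505·(0.987200+0.955100+0.944900+0.915400+0.884700))/(1+1368/55505) = 1079/1250 ≈ 0.863200

1 1 617/625
2 2 9551/10000
3 3 9449/10000
4 4 4577/5000
5 5 8847/10000
6 6 1079/1250
DF(4y) = 4577/5000 ≈ 0.915400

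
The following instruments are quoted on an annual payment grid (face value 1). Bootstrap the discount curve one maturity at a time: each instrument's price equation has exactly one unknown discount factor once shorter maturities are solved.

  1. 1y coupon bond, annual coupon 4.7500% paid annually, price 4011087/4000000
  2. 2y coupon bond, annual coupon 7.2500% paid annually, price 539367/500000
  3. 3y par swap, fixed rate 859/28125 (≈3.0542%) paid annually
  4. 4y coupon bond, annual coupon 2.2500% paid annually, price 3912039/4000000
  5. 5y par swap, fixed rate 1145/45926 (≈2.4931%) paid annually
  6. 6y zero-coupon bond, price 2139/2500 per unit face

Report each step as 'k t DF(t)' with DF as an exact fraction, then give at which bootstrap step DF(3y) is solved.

1 1 9573/10000
2 2 9411/10000
3 3 9141/10000
4 4 4473/5000
5 5 1771/2000
6 6 2139/2500
DF(3y) is solved at step 3

step 1 [1y] bond c/1=19/400: DF=(4011087/4000000 − 19/400·(0))/(1+19/400) = 9573/10000 ≈ 0.957300
step 2 [2y] bond c/1=29/400: DF=(539367/500000 − 29/400·(0.957300))/(1+29/400) = 9411/10000 ≈ 0.941100
step 3 [3y] swap r/1=859/28125: DF=(1 − 859/28125·(0.957300+0.941100))/(1+859/28125) = 9141/10000 ≈ 0.914100
step 4 [4y] bond c/1=9/400: DF=(3912039/4000000 − 9/400·(0.957300+0.941100+0.914100))/(1+9/400) = 4473/5000 ≈ 0.894600
step 5 [5y] swap r/1=1145/45926: DF=(1 − 1145/45926·(0.957300+0.941100+0.914100+0.894600))/(1+1145/45926) = 1771/2000 ≈ 0.885500
step 6 [6y] zero: DF = P = 2139/2500 ≈ 0.855600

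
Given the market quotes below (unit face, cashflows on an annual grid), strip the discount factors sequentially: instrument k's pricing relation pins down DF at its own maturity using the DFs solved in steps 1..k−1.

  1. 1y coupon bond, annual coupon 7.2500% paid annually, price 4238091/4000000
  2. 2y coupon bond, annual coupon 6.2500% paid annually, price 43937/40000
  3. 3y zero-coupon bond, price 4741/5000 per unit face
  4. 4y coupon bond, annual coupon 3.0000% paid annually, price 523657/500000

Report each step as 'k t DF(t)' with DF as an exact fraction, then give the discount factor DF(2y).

1 1 9879/10000
2 2 9757/10000
3 3 4741/5000
4 4 233/250
DF(2y) = 9757/10000 ≈ 0.975700

step 1 [1y] bond c/1=29/400: DF=(4238091/4000000 − 29/400·(0))/(1+29/400) = 9879/10000 ≈ 0.987900
step 2 [2y] bond c/1=1/16: DF=(43937/40000 − 1/16·(0.987900))/(1+1/16) = 9757/10000 ≈ 0.975700
step 3 [3y] zero: DF = P = 4741/5000 ≈ 0.948200
step 4 [4y] bond c/1=3/100: DF=(523657/500000 − 3/100·(0.987900+0.975700+0.948200))/(1+3/100) = 233/250 ≈ 0.932000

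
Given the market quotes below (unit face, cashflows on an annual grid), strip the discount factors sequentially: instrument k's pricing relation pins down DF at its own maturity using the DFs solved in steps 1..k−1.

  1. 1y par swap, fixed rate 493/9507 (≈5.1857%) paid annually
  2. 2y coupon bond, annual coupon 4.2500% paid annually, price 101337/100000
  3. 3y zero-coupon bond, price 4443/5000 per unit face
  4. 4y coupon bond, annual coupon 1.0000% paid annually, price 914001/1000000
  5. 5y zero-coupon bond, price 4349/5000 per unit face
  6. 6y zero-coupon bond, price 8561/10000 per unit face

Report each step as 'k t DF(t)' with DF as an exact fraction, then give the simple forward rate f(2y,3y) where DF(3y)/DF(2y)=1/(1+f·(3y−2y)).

step 1 [1y] swap r/1=493/9507: DF=(1 − 493/9507·(0))/(1+493/9507) = 9507/10000 ≈ 0.950700
step 2 [2y] bond c/1=17/400: DF=(101337/100000 − 17/400·(0.950700))/(1+17/400) = 9333/10000 ≈ 0.933300
step 3 [3y] zero: DF = P = 4443/5000 ≈ 0.888600
step 4 [4y] bond c/1=1/100: DF=(914001/1000000 − 1/100·(0.950700+0.933300+0.888600))/(1+1/100) = 351/400 ≈ 0.877500
step 5 [5y] zero: DF = P = 4349/5000 ≈ 0.869800
step 6 [6y] zero: DF = P = 8561/10000 ≈ 0.856100

1 1 9507/10000
2 2 9333/10000
3 3 4443/5000
4 4 351/400
5 5 4349/5000
6 6 8561/10000
f(2y,3y) = ((9333/10000)/(4443/5000) − 1)/(1) = 149/2962 ≈ 5.0304%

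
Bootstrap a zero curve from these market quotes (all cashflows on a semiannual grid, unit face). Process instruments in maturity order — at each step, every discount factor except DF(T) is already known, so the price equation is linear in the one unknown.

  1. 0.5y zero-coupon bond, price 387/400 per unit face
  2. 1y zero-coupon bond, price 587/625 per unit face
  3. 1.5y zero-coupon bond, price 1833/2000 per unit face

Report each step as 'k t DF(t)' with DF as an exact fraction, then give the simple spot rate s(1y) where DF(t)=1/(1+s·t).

step 1 [0.5y] zero: DF = P = 387/400 ≈ 0.967500
step 2 [1y] zero: DF = P = 587/625 ≈ 0.939200
step 3 [1.5y] zero: DF = P = 1833/2000 ≈ 0.916500

1 1/2 387/400
2 1 587/625
3 3/2 1833/2000
s(1y) = (1/(587/625) − 1)/(1) = 38/587 ≈ 6.4736%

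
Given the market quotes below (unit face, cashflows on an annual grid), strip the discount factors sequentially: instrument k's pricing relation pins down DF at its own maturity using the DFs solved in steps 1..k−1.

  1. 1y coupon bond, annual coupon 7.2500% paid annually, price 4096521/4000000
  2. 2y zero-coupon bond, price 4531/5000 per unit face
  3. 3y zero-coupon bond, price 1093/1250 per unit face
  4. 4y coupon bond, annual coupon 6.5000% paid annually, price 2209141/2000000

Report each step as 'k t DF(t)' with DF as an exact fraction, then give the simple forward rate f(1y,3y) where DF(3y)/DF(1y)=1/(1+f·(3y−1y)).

step 1 [1y] bond c/1=29/400: DF=(4096521/4000000 − 29/400·(0))/(1+29/400) = 9549/10000 ≈ 0.954900
step 2 [2y] zero: DF = P = 4531/5000 ≈ 0.906200
step 3 [3y] zero: DF = P = 1093/1250 ≈ 0.874400
step 4 [4y] bond c/1=13/200: DF=(2209141/2000000 − 13/200·(0.954900+0.906200+0.874400))/(1+13/200) = 4351/5000 ≈ 0.870200

1 1 9549/10000
2 2 4531/5000
3 3 1093/1250
4 4 4351/5000
f(1y,3y) = ((9549/10000)/(1093/1250) − 1)/(2) = 805/17488 ≈ 4.6032%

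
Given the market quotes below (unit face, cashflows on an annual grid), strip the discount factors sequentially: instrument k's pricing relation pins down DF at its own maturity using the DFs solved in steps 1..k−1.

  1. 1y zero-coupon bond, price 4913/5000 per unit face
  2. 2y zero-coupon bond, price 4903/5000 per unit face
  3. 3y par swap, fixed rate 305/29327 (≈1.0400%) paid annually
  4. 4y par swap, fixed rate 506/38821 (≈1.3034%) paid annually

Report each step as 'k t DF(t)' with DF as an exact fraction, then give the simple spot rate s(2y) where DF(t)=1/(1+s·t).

step 1 [1y] zero: DF = P = 4913/5000 ≈ 0.982600
step 2 [2y] zero: DF = P = 4903/5000 ≈ 0.980600
step 3 [3y] swap r/1=305/29327: DF=(1 − 305/29327·(0.982600+0.980600))/(1+305/29327) = 1939/2000 ≈ 0.969500
step 4 [4y] swap r/1=506/38821: DF=(1 − 506/38821·(0.982600+0.980600+0.969500))/(1+506/38821) = 4747/5000 ≈ 0.949400

1 1 4913/5000
2 2 4903/5000
3 3 1939/2000
4 4 4747/5000
s(2y) = (1/(4903/5000) − 1)/(2) = 97/9806 ≈ 0.9892%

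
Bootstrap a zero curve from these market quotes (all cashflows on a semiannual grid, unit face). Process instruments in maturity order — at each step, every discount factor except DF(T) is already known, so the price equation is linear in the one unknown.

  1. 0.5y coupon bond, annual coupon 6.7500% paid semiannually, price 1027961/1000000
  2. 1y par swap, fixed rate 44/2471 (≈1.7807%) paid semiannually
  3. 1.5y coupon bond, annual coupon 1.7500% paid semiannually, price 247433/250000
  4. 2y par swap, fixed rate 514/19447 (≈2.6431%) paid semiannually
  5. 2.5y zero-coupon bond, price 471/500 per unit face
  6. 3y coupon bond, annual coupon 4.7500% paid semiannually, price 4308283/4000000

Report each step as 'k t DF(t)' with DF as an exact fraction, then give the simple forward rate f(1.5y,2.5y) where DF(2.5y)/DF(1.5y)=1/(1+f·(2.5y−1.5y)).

step 1 [0.5y] bond c/2=27/800: DF=(1027961/1000000 − 27/800·(0))/(1+27/800) = 1243/1250 ≈ 0.994400
step 2 [1y] swap r/2=22/2471: DF=(1 − 22/2471·(0.994400))/(1+22/2471) = 614/625 ≈ 0.982400
step 3 [1.5y] bond c/2=7/800: DF=(247433/250000 − 7/800·(0.994400+0.982400))/(1+7/800) = 241/250 ≈ 0.964000
step 4 [2y] swap r/2=257/19447: DF=(1 − 257/19447·(0.994400+0.982400+0.964000))/(1+257/19447) = 4743/5000 ≈ 0.948600
step 5 [2.5y] zero: DF = P = 471/500 ≈ 0.942000
step 6 [3y] bond c/2=19/800: DF=(4308283/4000000 − 19/800·(0.994400+0.982400+0.964000+0.948600+0.942000))/(1+19/800) = 47/50 ≈ 0.940000

1 1/2 1243/1250
2 1 614/625
3 3/2 241/250
4 2 4743/5000
5 5/2 471/500
6 3 47/50
f(1.5y,2.5y) = ((241/250)/(471/500) − 1)/(1) = 11/471 ≈ 2.3355%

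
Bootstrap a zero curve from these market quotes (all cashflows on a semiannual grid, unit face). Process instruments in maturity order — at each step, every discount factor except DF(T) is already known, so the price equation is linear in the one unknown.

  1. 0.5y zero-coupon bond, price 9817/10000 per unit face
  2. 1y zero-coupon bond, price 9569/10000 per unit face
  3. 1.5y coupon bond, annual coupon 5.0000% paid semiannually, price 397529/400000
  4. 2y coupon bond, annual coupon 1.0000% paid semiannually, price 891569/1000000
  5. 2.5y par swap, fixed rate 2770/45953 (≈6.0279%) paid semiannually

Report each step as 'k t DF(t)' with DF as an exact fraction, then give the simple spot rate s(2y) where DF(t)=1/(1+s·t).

step 1 [0.5y] zero: DF = P = 9817/10000 ≈ 0.981700
step 2 [1y] zero: DF = P = 9569/10000 ≈ 0.956900
step 3 [1.5y] bond c/2=1/40: DF=(397529/400000 − 1/40·(0.981700+0.956900))/(1+1/40) = 9223/10000 ≈ 0.922300
step 4 [2y] bond c/2=1/200: DF=(891569/1000000 − 1/200·(0.981700+0.956900+0.922300))/(1+1/200) = 8729/10000 ≈ 0.872900
step 5 [2.5y] swap r/2=1385/45953: DF=(1 − 1385/45953·(0.981700+0.956900+0.922300+0.872900))/(1+1385/45953) = 1723/2000 ≈ 0.861500

1 1/2 9817/10000
2 1 9569/10000
3 3/2 9223/10000
4 2 8729/10000
5 5/2 1723/2000
s(2y) = (1/(8729/10000) − 1)/(2) = 1271/17458 ≈ 7.2803%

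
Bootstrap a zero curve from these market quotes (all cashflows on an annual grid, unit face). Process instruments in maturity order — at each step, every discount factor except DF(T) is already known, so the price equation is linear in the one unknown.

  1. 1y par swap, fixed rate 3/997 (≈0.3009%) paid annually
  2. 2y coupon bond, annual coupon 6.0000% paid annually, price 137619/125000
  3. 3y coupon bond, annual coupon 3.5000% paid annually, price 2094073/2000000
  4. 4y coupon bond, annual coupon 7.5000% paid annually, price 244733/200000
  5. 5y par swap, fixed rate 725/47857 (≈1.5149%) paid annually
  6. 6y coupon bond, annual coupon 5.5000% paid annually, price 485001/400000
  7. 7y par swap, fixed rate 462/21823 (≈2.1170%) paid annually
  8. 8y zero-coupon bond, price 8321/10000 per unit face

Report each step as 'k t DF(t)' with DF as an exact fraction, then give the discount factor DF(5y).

step 1 [1y] swap r/1=3/997: DF=(1 − 3/997·(0))/(1+3/997) = 997/1000 ≈ 0.997000
step 2 [2y] bond c/1=3/50: DF=(137619/125000 − 3/50·(0.997000))/(1+3/50) = 4911/5000 ≈ 0.982200
step 3 [3y] bond c/1=7/200: DF=(2094073/2000000 − 7/200·(0.997000+0.982200))/(1+7/200) = 9447/10000 ≈ 0.944700
step 4 [4y] bond c/1=3/40: DF=(244733/200000 − 3/40·(0.997000+0.982200+0.944700))/(1+3/40) = 9343/10000 ≈ 0.934300
step 5 [5y] swap r/1=725/47857: DF=(1 − 725/47857·(0.997000+0.982200+0.944700+0.934300))/(1+725/47857) = 371/400 ≈ 0.927500
step 6 [6y] bond c/1=11/200: DF=(485001/400000 − 11/200·(0.997000+0.982200+0.944700+0.934300+0.927500))/(1+11/200) = 4499/5000 ≈ 0.899800
step 7 [7y] swap r/1=462/21823: DF=(1 − 462/21823·(0.997000+0.982200+0.944700+0.934300+0.927500+0.899800))/(1+462/21823) = 4307/5000 ≈ 0.861400
step 8 [8y] zero: DF = P = 8321/10000 ≈ 0.832100

1 1 997/1000
2 2 4911/5000
3 3 9447/10000
4 4 9343/10000
5 5 371/400
6 6 4499/5000
7 7 4307/5000
8 8 8321/10000
DF(5y) = 371/400 ≈ 0.927500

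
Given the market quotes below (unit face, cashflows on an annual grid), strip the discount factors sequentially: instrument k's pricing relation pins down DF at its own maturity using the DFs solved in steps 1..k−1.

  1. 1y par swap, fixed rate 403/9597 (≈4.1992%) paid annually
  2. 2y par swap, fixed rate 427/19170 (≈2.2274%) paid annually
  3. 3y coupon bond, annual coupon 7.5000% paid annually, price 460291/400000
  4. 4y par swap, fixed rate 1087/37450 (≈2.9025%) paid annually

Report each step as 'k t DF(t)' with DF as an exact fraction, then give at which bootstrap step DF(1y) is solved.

step 1 [1y] swap r/1=403/9597: DF=(1 − 403/9597·(0))/(1+403/9597) = 9597/10000 ≈ 0.959700
step 2 [2y] swap r/1=427/19170: DF=(1 − 427/19170·(0.959700))/(1+427/19170) = 9573/10000 ≈ 0.957300
step 3 [3y] bond c/1=3/40: DF=(460291/400000 − 3/40·(0.959700+0.957300))/(1+3/40) = 9367/10000 ≈ 0.936700
step 4 [4y] swap r/1=1087/37450: DF=(1 − 1087/37450·(0.959700+0.957300+0.936700))/(1+1087/37450) = 8913/10000 ≈ 0.891300

1 1 9597/10000
2 2 9573/10000
3 3 9367/10000
4 4 8913/10000
DF(1y) is solved at step 1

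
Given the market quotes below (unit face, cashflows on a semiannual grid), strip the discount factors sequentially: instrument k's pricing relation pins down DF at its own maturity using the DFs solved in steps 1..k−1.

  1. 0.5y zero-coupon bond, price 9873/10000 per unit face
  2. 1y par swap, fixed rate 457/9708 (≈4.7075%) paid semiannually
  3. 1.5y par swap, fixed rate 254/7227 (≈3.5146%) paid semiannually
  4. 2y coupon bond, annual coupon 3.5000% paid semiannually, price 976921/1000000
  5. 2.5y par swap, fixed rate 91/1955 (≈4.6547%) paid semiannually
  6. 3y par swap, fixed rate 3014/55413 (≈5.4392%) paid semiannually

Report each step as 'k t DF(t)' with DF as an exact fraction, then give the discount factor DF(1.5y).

step 1 [0.5y] zero: DF = P = 9873/10000 ≈ 0.987300
step 2 [1y] swap r/2=457/19416: DF=(1 − 457/19416·(0.987300))/(1+457/19416) = 9543/10000 ≈ 0.954300
step 3 [1.5y] swap r/2=127/7227: DF=(1 − 127/7227·(0.987300+0.954300))/(1+127/7227) = 2373/2500 ≈ 0.949200
step 4 [2y] bond c/2=7/400: DF=(976921/1000000 − 7/400·(0.987300+0.954300+0.949200))/(1+7/400) = 569/625 ≈ 0.910400
step 5 [2.5y] swap r/2=91/3910: DF=(1 − 91/3910·(0.987300+0.954300+0.949200+0.910400))/(1+91/3910) = 2227/2500 ≈ 0.890800
step 6 [3y] swap r/2=1507/55413: DF=(1 − 1507/55413·(0.987300+0.954300+0.949200+0.910400+0.890800))/(1+1507/55413) = 8493/10000 ≈ 0.849300

1 1/2 9873/10000
2 1 9543/10000
3 3/2 2373/2500
4 2 569/625
5 5/2 2227/2500
6 3 8493/10000
DF(1.5y) = 2373/2500 ≈ 0.949200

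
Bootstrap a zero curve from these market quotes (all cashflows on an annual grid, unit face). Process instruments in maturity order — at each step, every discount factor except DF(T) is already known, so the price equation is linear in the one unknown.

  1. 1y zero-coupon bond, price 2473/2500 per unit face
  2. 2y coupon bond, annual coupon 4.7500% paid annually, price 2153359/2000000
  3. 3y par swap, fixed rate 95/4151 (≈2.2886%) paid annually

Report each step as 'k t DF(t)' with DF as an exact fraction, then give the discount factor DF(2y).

1 1 2473/2500
2 2 983/1000
3 3 1867/2000
DF(2y) = 983/1000 ≈ 0.983000

step 1 [1y] zero: DF = P = 2473/2500 ≈ 0.989200
step 2 [2y] bond c/1=19/400: DF=(2153359/2000000 − 19/400·(0.989200))/(1+19/400) = 983/1000 ≈ 0.983000
step 3 [3y] swap r/1=95/4151: DF=(1 − 95/4151·(0.989200+0.983000))/(1+95/4151) = 1867/2000 ≈ 0.933500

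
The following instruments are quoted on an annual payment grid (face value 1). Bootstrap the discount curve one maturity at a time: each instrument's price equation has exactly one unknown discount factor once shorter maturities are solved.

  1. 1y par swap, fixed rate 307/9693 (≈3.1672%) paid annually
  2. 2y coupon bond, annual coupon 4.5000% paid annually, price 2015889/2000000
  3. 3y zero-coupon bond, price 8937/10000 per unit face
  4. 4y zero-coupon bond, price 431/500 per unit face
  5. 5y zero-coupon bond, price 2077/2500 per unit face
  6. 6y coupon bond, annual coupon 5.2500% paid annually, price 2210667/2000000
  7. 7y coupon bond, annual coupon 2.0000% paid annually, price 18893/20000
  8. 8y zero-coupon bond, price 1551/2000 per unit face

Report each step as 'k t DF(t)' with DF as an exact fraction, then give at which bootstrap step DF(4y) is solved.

step 1 [1y] swap r/1=307/9693: DF=(1 − 307/9693·(0))/(1+307/9693) = 9693/10000 ≈ 0.969300
step 2 [2y] bond c/1=9/200: DF=(2015889/2000000 − 9/200·(0.969300))/(1+9/200) = 2307/2500 ≈ 0.922800
step 3 [3y] zero: DF = P = 8937/10000 ≈ 0.893700
step 4 [4y] zero: DF = P = 431/500 ≈ 0.862000
step 5 [5y] zero: DF = P = 2077/2500 ≈ 0.830800
step 6 [6y] bond c/1=21/400: DF=(2210667/2000000 − 21/400·(0.969300+0.922800+0.893700+0.862000+0.830800))/(1+21/400) = 2067/2500 ≈ 0.826800
step 7 [7y] bond c/1=1/50: DF=(18893/20000 − 1/50·(0.969300+0.922800+0.893700+0.862000+0.830800+0.826800))/(1+1/50) = 8221/10000 ≈ 0.822100
step 8 [8y] zero: DF = P = 1551/2000 ≈ 0.775500

1 1 9693/10000
2 2 2307/2500
3 3 8937/10000
4 4 431/500
5 5 2077/2500
6 6 2067/2500
7 7 8221/10000
8 8 1551/2000
DF(4y) is solved at step 4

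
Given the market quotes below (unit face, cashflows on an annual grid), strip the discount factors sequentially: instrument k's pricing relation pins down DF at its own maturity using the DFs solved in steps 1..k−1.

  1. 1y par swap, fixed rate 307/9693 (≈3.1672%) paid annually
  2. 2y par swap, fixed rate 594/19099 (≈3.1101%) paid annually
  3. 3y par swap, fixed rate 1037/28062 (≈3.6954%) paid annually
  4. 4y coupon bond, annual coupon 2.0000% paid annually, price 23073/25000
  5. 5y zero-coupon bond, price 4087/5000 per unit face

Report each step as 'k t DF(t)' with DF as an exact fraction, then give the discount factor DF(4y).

step 1 [1y] swap r/1=307/9693: DF=(1 − 307/9693·(0))/(1+307/9693) = 9693/10000 ≈ 0.969300
step 2 [2y] swap r/1=594/19099: DF=(1 − 594/19099·(0.969300))/(1+594/19099) = 4703/5000 ≈ 0.940600
step 3 [3y] swap r/1=1037/28062: DF=(1 − 1037/28062·(0.969300+0.940600))/(1+1037/28062) = 8963/10000 ≈ 0.896300
step 4 [4y] bond c/1=1/50: DF=(23073/25000 − 1/50·(0.969300+0.940600+0.896300))/(1+1/50) = 4249/5000 ≈ 0.849800
step 5 [5y] zero: DF = P = 4087/5000 ≈ 0.817400

1 1 9693/10000
2 2 4703/5000
3 3 8963/10000
4 4 4249/5000
5 5 4087/5000
DF(4y) = 4249/5000 ≈ 0.849800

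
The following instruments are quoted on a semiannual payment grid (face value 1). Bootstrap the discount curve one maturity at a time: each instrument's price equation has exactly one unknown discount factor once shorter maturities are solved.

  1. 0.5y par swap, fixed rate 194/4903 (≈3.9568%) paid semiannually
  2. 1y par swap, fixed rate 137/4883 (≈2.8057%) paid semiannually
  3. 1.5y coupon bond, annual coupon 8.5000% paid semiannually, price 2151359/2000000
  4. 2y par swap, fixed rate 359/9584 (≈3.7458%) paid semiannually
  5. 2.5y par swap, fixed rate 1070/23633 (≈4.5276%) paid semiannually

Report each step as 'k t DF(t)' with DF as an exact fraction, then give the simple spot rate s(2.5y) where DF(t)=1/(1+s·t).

1 1/2 4903/5000
2 1 4863/5000
3 3/2 4761/5000
4 2 4641/5000
5 5/2 893/1000
s(2.5y) = (1/(893/1000) − 1)/(5/2) = 214/4465 ≈ 4.7928%

step 1 [0.5y] swap r/2=97/4903: DF=(1 − 97/4903·(0))/(1+97/4903) = 4903/5000 ≈ 0.980600
step 2 [1y] swap r/2=137/9766: DF=(1 − 137/9766·(0.980600))/(1+137/9766) = 4863/5000 ≈ 0.972600
step 3 [1.5y] bond c/2=17/400: DF=(2151359/2000000 − 17/400·(0.980600+0.972600))/(1+17/400) = 4761/5000 ≈ 0.952200
step 4 [2y] swap r/2=359/19168: DF=(1 − 359/19168·(0.980600+0.972600+0.952200))/(1+359/19168) = 4641/5000 ≈ 0.928200
step 5 [2.5y] swap r/2=535/23633: DF=(1 − 535/23633·(0.980600+0.972600+0.952200+0.928200))/(1+535/23633) = 893/1000 ≈ 0.893000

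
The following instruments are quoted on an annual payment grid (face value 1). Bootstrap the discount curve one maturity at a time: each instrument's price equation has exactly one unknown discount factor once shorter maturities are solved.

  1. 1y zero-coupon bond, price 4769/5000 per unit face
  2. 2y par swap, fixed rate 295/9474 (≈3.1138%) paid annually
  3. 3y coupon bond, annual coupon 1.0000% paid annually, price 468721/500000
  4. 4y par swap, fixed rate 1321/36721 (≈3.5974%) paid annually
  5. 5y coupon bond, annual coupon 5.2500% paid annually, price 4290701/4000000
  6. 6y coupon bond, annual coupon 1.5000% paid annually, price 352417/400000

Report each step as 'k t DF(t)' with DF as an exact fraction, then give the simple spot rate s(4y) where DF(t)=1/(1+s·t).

1 1 4769/5000
2 2 941/1000
3 3 4547/5000
4 4 8679/10000
5 5 209/250
6 6 4007/5000
s(4y) = (1/(8679/10000) − 1)/(4) = 1321/34716 ≈ 3.8052%

step 1 [1y] zero: DF = P = 4769/5000 ≈ 0.953800
step 2 [2y] swap r/1=295/9474: DF=(1 − 295/9474·(0.953800))/(1+295/9474) = 941/1000 ≈ 0.941000
step 3 [3y] bond c/1=1/100: DF=(468721/500000 − 1/100·(0.953800+0.941000))/(1+1/100) = 4547/5000 ≈ 0.909400
step 4 [4y] swap r/1=1321/36721: DF=(1 − 1321/36721·(0.953800+0.941000+0.909400))/(1+1321/36721) = 8679/10000 ≈ 0.867900
step 5 [5y] bond c/1=21/400: DF=(4290701/4000000 − 21/400·(0.953800+0.941000+0.909400+0.867900))/(1+21/400) = 209/250 ≈ 0.836000
step 6 [6y] bond c/1=3/200: DF=(352417/400000 − 3/200·(0.953800+0.941000+0.909400+0.867900+0.836000))/(1+3/200) = 4007/5000 ≈ 0.801400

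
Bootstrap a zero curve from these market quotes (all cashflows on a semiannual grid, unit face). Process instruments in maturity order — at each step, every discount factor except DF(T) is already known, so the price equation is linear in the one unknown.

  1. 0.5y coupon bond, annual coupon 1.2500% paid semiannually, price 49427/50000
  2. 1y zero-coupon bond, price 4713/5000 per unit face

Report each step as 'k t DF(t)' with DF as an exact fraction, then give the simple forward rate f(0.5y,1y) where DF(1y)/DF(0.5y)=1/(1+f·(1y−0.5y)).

step 1 [0.5y] bond c/2=1/160: DF=(49427/50000 − 1/160·(0))/(1+1/160) = 614/625 ≈ 0.982400
step 2 [1y] zero: DF = P = 4713/5000 ≈ 0.942600

1 1/2 614/625
2 1 4713/5000
f(0.5y,1y) = ((614/625)/(4713/5000) − 1)/(1/2) = 398/4713 ≈ 8.4447%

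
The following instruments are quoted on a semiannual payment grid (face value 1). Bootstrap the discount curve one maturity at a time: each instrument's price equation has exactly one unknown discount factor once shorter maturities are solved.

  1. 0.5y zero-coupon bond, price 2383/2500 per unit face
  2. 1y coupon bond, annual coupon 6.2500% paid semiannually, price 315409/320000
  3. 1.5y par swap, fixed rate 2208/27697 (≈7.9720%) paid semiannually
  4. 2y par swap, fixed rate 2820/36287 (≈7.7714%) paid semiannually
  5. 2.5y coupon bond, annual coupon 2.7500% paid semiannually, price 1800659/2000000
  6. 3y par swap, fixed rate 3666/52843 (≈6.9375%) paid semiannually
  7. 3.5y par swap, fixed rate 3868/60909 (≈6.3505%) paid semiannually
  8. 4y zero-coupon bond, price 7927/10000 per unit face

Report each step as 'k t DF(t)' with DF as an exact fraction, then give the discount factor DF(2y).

1 1/2 2383/2500
2 1 9269/10000
3 3/2 556/625
4 2 859/1000
5 5/2 8389/10000
6 3 8167/10000
7 7/2 4033/5000
8 4 7927/10000
DF(2y) = 859/1000 ≈ 0.859000

step 1 [0.5y] zero: DF = P = 2383/2500 ≈ 0.953200
step 2 [1y] bond c/2=1/32: DF=(315409/320000 − 1/32·(0.953200))/(1+1/32) = 9269/10000 ≈ 0.926900
step 3 [1.5y] swap r/2=1104/27697: DF=(1 − 1104/27697·(0.953200+0.926900))/(1+1104/27697) = 556/625 ≈ 0.889600
step 4 [2y] swap r/2=1410/36287: DF=(1 − 1410/36287·(0.953200+0.926900+0.889600))/(1+1410/36287) = 859/1000 ≈ 0.859000
step 5 [2.5y] bond c/2=11/800: DF=(1800659/2000000 − 11/800·(0.953200+0.926900+0.889600+0.859000))/(1+11/800) = 8389/10000 ≈ 0.838900
step 6 [3y] swap r/2=1833/52843: DF=(1 − 1833/52843·(0.953200+0.926900+0.889600+0.859000+0.838900))/(1+1833/52843) = 8167/10000 ≈ 0.816700
step 7 [3.5y] swap r/2=1934/60909: DF=(1 − 1934/60909·(0.953200+0.926900+0.889600+0.859000+0.838900+0.816700))/(1+1934/60909) = 4033/5000 ≈ 0.806600
step 8 [4y] zero: DF = P = 7927/10000 ≈ 0.792700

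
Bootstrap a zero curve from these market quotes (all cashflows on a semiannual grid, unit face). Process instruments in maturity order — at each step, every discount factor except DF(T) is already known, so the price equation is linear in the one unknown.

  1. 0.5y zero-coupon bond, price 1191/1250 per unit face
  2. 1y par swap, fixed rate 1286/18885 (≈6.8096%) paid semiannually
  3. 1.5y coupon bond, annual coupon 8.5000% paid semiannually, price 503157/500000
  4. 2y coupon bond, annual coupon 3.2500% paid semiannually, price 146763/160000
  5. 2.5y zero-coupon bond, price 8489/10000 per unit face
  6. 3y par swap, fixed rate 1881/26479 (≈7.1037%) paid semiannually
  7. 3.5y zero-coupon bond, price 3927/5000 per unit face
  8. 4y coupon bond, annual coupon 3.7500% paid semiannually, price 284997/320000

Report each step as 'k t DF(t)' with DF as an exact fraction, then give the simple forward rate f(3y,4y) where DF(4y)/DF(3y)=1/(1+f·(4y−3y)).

step 1 [0.5y] zero: DF = P = 1191/1250 ≈ 0.952800
step 2 [1y] swap r/2=643/18885: DF=(1 − 643/18885·(0.952800))/(1+643/18885) = 9357/10000 ≈ 0.935700
step 3 [1.5y] bond c/2=17/400: DF=(503157/500000 − 17/400·(0.952800+0.935700))/(1+17/400) = 8883/10000 ≈ 0.888300
step 4 [2y] bond c/2=13/800: DF=(146763/160000 − 13/800·(0.952800+0.935700+0.888300))/(1+13/800) = 4291/5000 ≈ 0.858200
step 5 [2.5y] zero: DF = P = 8489/10000 ≈ 0.848900
step 6 [3y] swap r/2=1881/52958: DF=(1 − 1881/52958·(0.952800+0.935700+0.888300+0.858200+0.848900))/(1+1881/52958) = 8119/10000 ≈ 0.811900
step 7 [3.5y] zero: DF = P = 3927/5000 ≈ 0.785400
step 8 [4y] bond c/2=3/160: DF=(284997/320000 − 3/160·(0.952800+0.935700+0.888300+0.858200+0.848900+0.811900+0.785400))/(1+3/160) = 7623/10000 ≈ 0.762300

1 1/2 1191/1250
2 1 9357/10000
3 3/2 8883/10000
4 2 4291/5000
5 5/2 8489/10000
6 3 8119/10000
7 7/2 3927/5000
8 4 7623/10000
f(3y,4y) = ((8119/10000)/(7623/10000) − 1)/(1) = 496/7623 ≈ 6.5066%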